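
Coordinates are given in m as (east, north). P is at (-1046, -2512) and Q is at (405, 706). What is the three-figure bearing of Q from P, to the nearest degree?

Δeast = 405 − -1046 = 1451.00; Δnorth = 706 − -2512 = 3218.00.
Bearing = atan2(Δeast, Δnorth) mod 360° = 24.27° ≈ 024°.

024°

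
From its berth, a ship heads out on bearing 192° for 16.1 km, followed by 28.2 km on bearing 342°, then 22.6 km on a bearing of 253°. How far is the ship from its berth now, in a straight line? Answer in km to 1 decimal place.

Leg 1 (192°, 16.1 km): east 16.1 sin 192° = -3.35, north 16.1 cos 192° = -15.75
Leg 2 (342°, 28.2 km): east 28.2 sin 342° = -8.71, north 28.2 cos 342° = 26.82
Leg 3 (253°, 22.6 km): east 22.6 sin 253° = -21.61, north 22.6 cos 253° = -6.61
Net: -33.67 east, 4.46 north. Distance = √((-33.67)² + (4.46)²) = 33.969 km.

34.0 km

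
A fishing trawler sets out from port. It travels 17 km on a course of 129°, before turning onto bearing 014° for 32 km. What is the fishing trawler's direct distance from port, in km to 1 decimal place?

Leg 1 (129°, 17 km): east 17 sin 129° = 13.21, north 17 cos 129° = -10.70
Leg 2 (014°, 32 km): east 32 sin 14° = 7.74, north 32 cos 14° = 31.05
Net: 20.95 east, 20.35 north. Distance = √((20.95)² + (20.35)²) = 29.209 km.

29.2 km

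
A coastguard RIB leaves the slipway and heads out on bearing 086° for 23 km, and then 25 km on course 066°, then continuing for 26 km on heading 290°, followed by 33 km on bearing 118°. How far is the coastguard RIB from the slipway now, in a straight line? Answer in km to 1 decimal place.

Leg 1 (086°, 23 km): east 23 sin 86° = 22.94, north 23 cos 86° = 1.60
Leg 2 (066°, 25 km): east 25 sin 66° = 22.84, north 25 cos 66° = 10.17
Leg 3 (290°, 26 km): east 26 sin 290° = -24.43, north 26 cos 290° = 8.89
Leg 4 (118°, 33 km): east 33 sin 118° = 29.14, north 33 cos 118° = -15.49
Net: 50.49 east, 5.17 north. Distance = √((50.49)² + (5.17)²) = 50.752 km.

50.8 km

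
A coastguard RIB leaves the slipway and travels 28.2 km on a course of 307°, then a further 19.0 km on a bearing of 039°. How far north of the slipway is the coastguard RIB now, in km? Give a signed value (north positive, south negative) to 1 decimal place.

31.7 km

Leg 1 (307°, 28.2 km): east 28.2 sin 307° = -22.52, north 28.2 cos 307° = 16.97
Leg 2 (039°, 19.0 km): east 19.0 sin 39° = 11.96, north 19.0 cos 39° = 14.77
Net north component: 31.74 km.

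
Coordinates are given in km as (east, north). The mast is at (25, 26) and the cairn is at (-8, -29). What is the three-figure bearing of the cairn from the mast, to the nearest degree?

211°

Δeast = -8 − 25 = -33.00; Δnorth = -29 − 26 = -55.00.
Bearing = atan2(Δeast, Δnorth) mod 360° = 210.96° ≈ 211°.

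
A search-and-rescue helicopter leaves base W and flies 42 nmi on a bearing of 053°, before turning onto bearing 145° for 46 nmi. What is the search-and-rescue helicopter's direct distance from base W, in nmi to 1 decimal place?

61.2 nmi

Leg 1 (053°, 42 nmi): east 42 sin 53° = 33.54, north 42 cos 53° = 25.28
Leg 2 (145°, 46 nmi): east 46 sin 145° = 26.38, north 46 cos 145° = -37.68
Net: 59.93 east, -12.40 north. Distance = √((59.93)² + (-12.40)²) = 61.198 nmi.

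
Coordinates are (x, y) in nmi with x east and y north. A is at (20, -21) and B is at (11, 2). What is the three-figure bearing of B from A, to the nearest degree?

Δeast = 11 − 20 = -9.00; Δnorth = 2 − -21 = 23.00.
Bearing = atan2(Δeast, Δnorth) mod 360° = 338.63° ≈ 339°.

339°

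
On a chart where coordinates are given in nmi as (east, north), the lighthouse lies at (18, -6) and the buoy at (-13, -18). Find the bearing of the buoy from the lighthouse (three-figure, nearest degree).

Δeast = -13 − 18 = -31.00; Δnorth = -18 − -6 = -12.00.
Bearing = atan2(Δeast, Δnorth) mod 360° = 248.84° ≈ 249°.

249°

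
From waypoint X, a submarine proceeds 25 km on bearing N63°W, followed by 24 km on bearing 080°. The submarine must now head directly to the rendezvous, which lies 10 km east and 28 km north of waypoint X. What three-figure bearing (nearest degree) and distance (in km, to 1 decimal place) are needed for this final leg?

035°, 15.2 km

Leg 1 (N63°W, 25 km): east 25 sin 297° = -22.28, north 25 cos 297° = 11.35
Leg 2 (080°, 24 km): east 24 sin 80° = 23.64, north 24 cos 80° = 4.17
Current position: (1.36, 15.52). Target: (10, 28). Remaining: Δeast = 8.64, Δnorth = 12.48.
Bearing = atan2(8.64, 12.48) mod 360° = 34.69°; distance = √((8.64)² + (12.48)²) = 15.181 km.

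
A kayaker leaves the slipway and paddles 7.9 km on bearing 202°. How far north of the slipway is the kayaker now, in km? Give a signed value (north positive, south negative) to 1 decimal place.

Leg 1 (202°, 7.9 km): east 7.9 sin 202° = -2.96, north 7.9 cos 202° = -7.32
Net north component: -7.32 km.

-7.3 km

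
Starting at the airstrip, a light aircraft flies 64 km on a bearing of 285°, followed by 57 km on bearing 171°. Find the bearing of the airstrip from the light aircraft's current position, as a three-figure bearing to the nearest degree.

053°

Leg 1 (285°, 64 km): east 64 sin 285° = -61.82, north 64 cos 285° = 16.56
Leg 2 (171°, 57 km): east 57 sin 171° = 8.92, north 57 cos 171° = -56.30
Net displacement: -52.90 east, -39.73 north. Direction back to start is (52.90, 39.73): bearing = atan2(52.90, 39.73) mod 360° = 53.09° ≈ 053°.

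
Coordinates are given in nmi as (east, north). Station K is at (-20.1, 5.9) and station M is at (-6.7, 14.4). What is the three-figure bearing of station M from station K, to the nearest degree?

058°

Δeast = -6.7 − -20.1 = 13.40; Δnorth = 14.4 − 5.9 = 8.50.
Bearing = atan2(Δeast, Δnorth) mod 360° = 57.61° ≈ 058°.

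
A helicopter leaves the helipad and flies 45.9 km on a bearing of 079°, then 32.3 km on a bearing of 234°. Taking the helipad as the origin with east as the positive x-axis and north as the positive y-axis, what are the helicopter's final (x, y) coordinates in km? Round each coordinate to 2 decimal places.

(18.93, -10.23)

Leg 1 (079°, 45.9 km): east 45.9 sin 79° = 45.06, north 45.9 cos 79° = 8.76
Leg 2 (234°, 32.3 km): east 32.3 sin 234° = -26.13, north 32.3 cos 234° = -18.99
Summing: 18.93 km east, -10.23 km north → (18.93, -10.23).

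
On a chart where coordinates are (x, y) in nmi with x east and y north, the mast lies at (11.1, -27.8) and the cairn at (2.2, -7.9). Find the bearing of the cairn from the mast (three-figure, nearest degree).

336°

Δeast = 2.2 − 11.1 = -8.90; Δnorth = -7.9 − -27.8 = 19.90.
Bearing = atan2(Δeast, Δnorth) mod 360° = 335.90° ≈ 336°.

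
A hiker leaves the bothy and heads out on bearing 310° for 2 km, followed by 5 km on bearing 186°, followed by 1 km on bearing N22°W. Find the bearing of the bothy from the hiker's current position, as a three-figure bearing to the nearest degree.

Leg 1 (310°, 2 km): east 2 sin 310° = -1.53, north 2 cos 310° = 1.29
Leg 2 (186°, 5 km): east 5 sin 186° = -0.52, north 5 cos 186° = -4.97
Leg 3 (N22°W, 1 km): east 1 sin 338° = -0.37, north 1 cos 338° = 0.93
Net displacement: -2.43 east, -2.76 north. Direction back to start is (2.43, 2.76): bearing = atan2(2.43, 2.76) mod 360° = 41.36° ≈ 041°.

041°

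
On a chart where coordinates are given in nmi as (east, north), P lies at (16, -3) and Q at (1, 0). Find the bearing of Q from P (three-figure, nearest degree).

Δeast = 1 − 16 = -15.00; Δnorth = 0 − -3 = 3.00.
Bearing = atan2(Δeast, Δnorth) mod 360° = 281.31° ≈ 281°.

281°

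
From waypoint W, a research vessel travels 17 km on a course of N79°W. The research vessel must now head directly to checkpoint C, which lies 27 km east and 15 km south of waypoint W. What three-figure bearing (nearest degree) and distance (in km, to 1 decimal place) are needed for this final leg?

Leg 1 (N79°W, 17 km): east 17 sin 281° = -16.69, north 17 cos 281° = 3.24
Current position: (-16.69, 3.24). Target: (27, -15). Remaining: Δeast = 43.69, Δnorth = -18.24.
Bearing = atan2(43.69, -18.24) mod 360° = 112.67°; distance = √((43.69)² + (-18.24)²) = 47.344 km.

113°, 47.3 km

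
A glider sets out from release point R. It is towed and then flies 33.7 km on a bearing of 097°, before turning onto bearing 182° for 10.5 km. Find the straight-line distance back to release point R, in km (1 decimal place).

Leg 1 (097°, 33.7 km): east 33.7 sin 97° = 33.45, north 33.7 cos 97° = -4.11
Leg 2 (182°, 10.5 km): east 10.5 sin 182° = -0.37, north 10.5 cos 182° = -10.49
Net: 33.08 east, -14.60 north. Distance = √((33.08)² + (-14.60)²) = 36.161 km.

36.2 km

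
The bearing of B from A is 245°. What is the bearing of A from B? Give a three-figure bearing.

Back-bearing = 245° − 180° = 065°.

065°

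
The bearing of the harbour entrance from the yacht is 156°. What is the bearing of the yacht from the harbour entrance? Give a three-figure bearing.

Back-bearing = 156° + 180° = 336°.

336°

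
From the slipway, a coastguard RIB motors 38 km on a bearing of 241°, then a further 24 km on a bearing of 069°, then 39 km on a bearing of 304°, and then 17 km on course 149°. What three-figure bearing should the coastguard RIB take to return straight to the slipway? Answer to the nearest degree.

Leg 1 (241°, 38 km): east 38 sin 241° = -33.24, north 38 cos 241° = -18.42
Leg 2 (069°, 24 km): east 24 sin 69° = 22.41, north 24 cos 69° = 8.60
Leg 3 (304°, 39 km): east 39 sin 304° = -32.33, north 39 cos 304° = 21.81
Leg 4 (149°, 17 km): east 17 sin 149° = 8.76, north 17 cos 149° = -14.57
Net displacement: -34.41 east, -2.59 north. Direction back to start is (34.41, 2.59): bearing = atan2(34.41, 2.59) mod 360° = 85.70° ≈ 086°.

086°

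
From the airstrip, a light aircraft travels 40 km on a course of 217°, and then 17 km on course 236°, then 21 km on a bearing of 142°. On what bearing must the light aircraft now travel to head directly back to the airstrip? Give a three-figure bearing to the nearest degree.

Leg 1 (217°, 40 km): east 40 sin 217° = -24.07, north 40 cos 217° = -31.95
Leg 2 (236°, 17 km): east 17 sin 236° = -14.09, north 17 cos 236° = -9.51
Leg 3 (142°, 21 km): east 21 sin 142° = 12.93, north 21 cos 142° = -16.55
Net displacement: -25.24 east, -58.00 north. Direction back to start is (25.24, 58.00): bearing = atan2(25.24, 58.00) mod 360° = 23.52° ≈ 024°.

024°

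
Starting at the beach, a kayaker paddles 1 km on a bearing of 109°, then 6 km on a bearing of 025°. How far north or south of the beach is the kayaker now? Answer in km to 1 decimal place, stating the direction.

5.1 km north

Leg 1 (109°, 1 km): east 1 sin 109° = 0.95, north 1 cos 109° = -0.33
Leg 2 (025°, 6 km): east 6 sin 25° = 2.54, north 6 cos 25° = 5.44
Net north component: 5.11 km.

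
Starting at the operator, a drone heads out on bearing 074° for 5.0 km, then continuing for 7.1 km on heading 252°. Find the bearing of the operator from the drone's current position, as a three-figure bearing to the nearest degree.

067°

Leg 1 (074°, 5.0 km): east 5.0 sin 74° = 4.81, north 5.0 cos 74° = 1.38
Leg 2 (252°, 7.1 km): east 7.1 sin 252° = -6.75, north 7.1 cos 252° = -2.19
Net displacement: -1.95 east, -0.82 north. Direction back to start is (1.95, 0.82): bearing = atan2(1.95, 0.82) mod 360° = 67.26° ≈ 067°.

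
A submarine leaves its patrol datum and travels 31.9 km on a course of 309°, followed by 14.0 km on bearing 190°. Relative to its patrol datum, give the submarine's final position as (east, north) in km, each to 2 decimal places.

Leg 1 (309°, 31.9 km): east 31.9 sin 309° = -24.79, north 31.9 cos 309° = 20.08
Leg 2 (190°, 14.0 km): east 14.0 sin 190° = -2.43, north 14.0 cos 190° = -13.79
Summing: -27.22 km east, 6.29 km north → (-27.22, 6.29).

(-27.22, 6.29)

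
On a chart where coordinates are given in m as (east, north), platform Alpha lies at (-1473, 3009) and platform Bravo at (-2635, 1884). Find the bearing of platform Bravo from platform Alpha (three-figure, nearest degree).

Δeast = -2635 − -1473 = -1162.00; Δnorth = 1884 − 3009 = -1125.00.
Bearing = atan2(Δeast, Δnorth) mod 360° = 225.93° ≈ 226°.

226°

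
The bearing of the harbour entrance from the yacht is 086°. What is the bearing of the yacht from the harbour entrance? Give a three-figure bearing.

Back-bearing = 086° + 180° = 266°.

266°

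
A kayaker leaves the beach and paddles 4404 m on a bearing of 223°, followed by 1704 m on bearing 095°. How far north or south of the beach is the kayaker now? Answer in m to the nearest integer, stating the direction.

Leg 1 (223°, 4404 m): east 4404 sin 223° = -3003.52, north 4404 cos 223° = -3220.88
Leg 2 (095°, 1704 m): east 1704 sin 95° = 1697.52, north 1704 cos 95° = -148.51
Net north component: -3369.40 m.

3369 m south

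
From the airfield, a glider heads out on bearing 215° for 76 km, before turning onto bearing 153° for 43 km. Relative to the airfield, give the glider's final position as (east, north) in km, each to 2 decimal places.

(-24.07, -100.57)

Leg 1 (215°, 76 km): east 76 sin 215° = -43.59, north 76 cos 215° = -62.26
Leg 2 (153°, 43 km): east 43 sin 153° = 19.52, north 43 cos 153° = -38.31
Summing: -24.07 km east, -100.57 km north → (-24.07, -100.57).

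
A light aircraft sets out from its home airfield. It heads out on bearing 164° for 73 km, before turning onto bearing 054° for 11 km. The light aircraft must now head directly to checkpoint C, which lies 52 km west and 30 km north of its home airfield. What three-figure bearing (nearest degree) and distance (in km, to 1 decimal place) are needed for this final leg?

319°, 123.9 km

Leg 1 (164°, 73 km): east 73 sin 164° = 20.12, north 73 cos 164° = -70.17
Leg 2 (054°, 11 km): east 11 sin 54° = 8.90, north 11 cos 54° = 6.47
Current position: (29.02, -63.71). Target: (-52, 30). Remaining: Δeast = -81.02, Δnorth = 93.71.
Bearing = atan2(-81.02, 93.71) mod 360° = 319.15°; distance = √((-81.02)² + (93.71)²) = 123.876 km.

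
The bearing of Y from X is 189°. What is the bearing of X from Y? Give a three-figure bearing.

Back-bearing = 189° − 180° = 009°.

009°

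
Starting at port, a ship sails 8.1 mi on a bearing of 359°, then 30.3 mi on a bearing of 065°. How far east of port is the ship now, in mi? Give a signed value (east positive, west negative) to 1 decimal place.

Leg 1 (359°, 8.1 mi): east 8.1 sin 359° = -0.14, north 8.1 cos 359° = 8.10
Leg 2 (065°, 30.3 mi): east 30.3 sin 65° = 27.46, north 30.3 cos 65° = 12.81
Net east component: 27.32 mi.

27.3 mi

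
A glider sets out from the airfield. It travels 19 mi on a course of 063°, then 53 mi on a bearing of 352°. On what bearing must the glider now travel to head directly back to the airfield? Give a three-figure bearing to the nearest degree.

Leg 1 (063°, 19 mi): east 19 sin 63° = 16.93, north 19 cos 63° = 8.63
Leg 2 (352°, 53 mi): east 53 sin 352° = -7.38, north 53 cos 352° = 52.48
Net displacement: 9.55 east, 61.11 north. Direction back to start is (-9.55, -61.11): bearing = atan2(-9.55, -61.11) mod 360° = 188.88° ≈ 189°.

189°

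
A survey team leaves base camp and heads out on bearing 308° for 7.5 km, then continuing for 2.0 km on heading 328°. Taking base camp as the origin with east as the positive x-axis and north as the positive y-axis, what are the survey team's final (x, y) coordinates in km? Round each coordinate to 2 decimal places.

Leg 1 (308°, 7.5 km): east 7.5 sin 308° = -5.91, north 7.5 cos 308° = 4.62
Leg 2 (328°, 2.0 km): east 2.0 sin 328° = -1.06, north 2.0 cos 328° = 1.70
Summing: -6.97 km east, 6.31 km north → (-6.97, 6.31).

(-6.97, 6.31)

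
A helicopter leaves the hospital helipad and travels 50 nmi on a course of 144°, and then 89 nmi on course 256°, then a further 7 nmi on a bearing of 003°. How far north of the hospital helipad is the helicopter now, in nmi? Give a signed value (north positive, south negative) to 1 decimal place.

-55.0 nmi

Leg 1 (144°, 50 nmi): east 50 sin 144° = 29.39, north 50 cos 144° = -40.45
Leg 2 (256°, 89 nmi): east 89 sin 256° = -86.36, north 89 cos 256° = -21.53
Leg 3 (003°, 7 nmi): east 7 sin 3° = 0.37, north 7 cos 3° = 6.99
Net north component: -54.99 nmi.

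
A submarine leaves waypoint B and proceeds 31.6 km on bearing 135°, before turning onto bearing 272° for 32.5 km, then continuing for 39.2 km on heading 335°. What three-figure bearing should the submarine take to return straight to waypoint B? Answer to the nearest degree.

118°

Leg 1 (135°, 31.6 km): east 31.6 sin 135° = 22.34, north 31.6 cos 135° = -22.34
Leg 2 (272°, 32.5 km): east 32.5 sin 272° = -32.48, north 32.5 cos 272° = 1.13
Leg 3 (335°, 39.2 km): east 39.2 sin 335° = -16.57, north 39.2 cos 335° = 35.53
Net displacement: -26.70 east, 14.32 north. Direction back to start is (26.70, -14.32): bearing = atan2(26.70, -14.32) mod 360° = 118.20° ≈ 118°.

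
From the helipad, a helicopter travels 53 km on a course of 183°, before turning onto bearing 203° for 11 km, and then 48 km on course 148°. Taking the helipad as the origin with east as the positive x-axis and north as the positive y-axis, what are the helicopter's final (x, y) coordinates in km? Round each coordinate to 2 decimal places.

(18.36, -103.76)

Leg 1 (183°, 53 km): east 53 sin 183° = -2.77, north 53 cos 183° = -52.93
Leg 2 (203°, 11 km): east 11 sin 203° = -4.30, north 11 cos 203° = -10.13
Leg 3 (148°, 48 km): east 48 sin 148° = 25.44, north 48 cos 148° = -40.71
Summing: 18.36 km east, -103.76 km north → (18.36, -103.76).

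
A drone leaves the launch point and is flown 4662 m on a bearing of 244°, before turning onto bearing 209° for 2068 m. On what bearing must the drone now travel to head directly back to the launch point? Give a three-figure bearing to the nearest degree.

Leg 1 (244°, 4662 m): east 4662 sin 244° = -4190.18, north 4662 cos 244° = -2043.69
Leg 2 (209°, 2068 m): east 2068 sin 209° = -1002.59, north 2068 cos 209° = -1808.71
Net displacement: -5192.76 east, -3852.40 north. Direction back to start is (5192.76, 3852.40): bearing = atan2(5192.76, 3852.40) mod 360° = 53.43° ≈ 053°.

053°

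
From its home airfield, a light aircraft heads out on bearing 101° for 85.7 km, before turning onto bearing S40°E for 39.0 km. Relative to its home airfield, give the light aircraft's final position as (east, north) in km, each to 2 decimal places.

Leg 1 (101°, 85.7 km): east 85.7 sin 101° = 84.13, north 85.7 cos 101° = -16.35
Leg 2 (S40°E, 39.0 km): east 39.0 sin 140° = 25.07, north 39.0 cos 140° = -29.88
Summing: 109.19 km east, -46.23 km north → (109.19, -46.23).

(109.19, -46.23)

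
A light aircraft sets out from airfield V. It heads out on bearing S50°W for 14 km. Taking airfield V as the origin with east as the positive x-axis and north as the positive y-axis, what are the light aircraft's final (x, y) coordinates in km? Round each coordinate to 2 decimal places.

Leg 1 (S50°W, 14 km): east 14 sin 230° = -10.72, north 14 cos 230° = -9.00
Summing: -10.72 km east, -9.00 km north → (-10.72, -9.00).

(-10.72, -9.00)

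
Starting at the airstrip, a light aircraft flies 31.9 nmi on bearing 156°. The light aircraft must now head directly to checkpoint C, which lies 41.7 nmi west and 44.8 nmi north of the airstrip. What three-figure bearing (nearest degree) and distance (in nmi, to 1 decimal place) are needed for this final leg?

Leg 1 (156°, 31.9 nmi): east 31.9 sin 156° = 12.97, north 31.9 cos 156° = -29.14
Current position: (12.97, -29.14). Target: (-41.7, 44.8). Remaining: Δeast = -54.67, Δnorth = 73.94.
Bearing = atan2(-54.67, 73.94) mod 360° = 323.52°; distance = √((-54.67)² + (73.94)²) = 91.961 nmi.

324°, 92.0 nmi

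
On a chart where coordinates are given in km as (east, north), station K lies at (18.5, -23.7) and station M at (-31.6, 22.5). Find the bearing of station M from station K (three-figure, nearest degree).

313°

Δeast = -31.6 − 18.5 = -50.10; Δnorth = 22.5 − -23.7 = 46.20.
Bearing = atan2(Δeast, Δnorth) mod 360° = 312.68° ≈ 313°.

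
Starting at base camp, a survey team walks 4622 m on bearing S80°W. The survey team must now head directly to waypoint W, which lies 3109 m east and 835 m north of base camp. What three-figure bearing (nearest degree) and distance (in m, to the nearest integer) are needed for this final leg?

Leg 1 (S80°W, 4622 m): east 4622 sin 260° = -4551.78, north 4622 cos 260° = -802.60
Current position: (-4551.78, -802.60). Target: (3109, 835). Remaining: Δeast = 7660.78, Δnorth = 1637.60.
Bearing = atan2(7660.78, 1637.60) mod 360° = 77.93°; distance = √((7660.78)² + (1637.60)²) = 7833.857 m.

078°, 7834 m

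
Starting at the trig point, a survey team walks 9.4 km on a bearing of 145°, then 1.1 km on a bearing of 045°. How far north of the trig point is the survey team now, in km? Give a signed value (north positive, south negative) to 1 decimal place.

-6.9 km

Leg 1 (145°, 9.4 km): east 9.4 sin 145° = 5.39, north 9.4 cos 145° = -7.70
Leg 2 (045°, 1.1 km): east 1.1 sin 45° = 0.78, north 1.1 cos 45° = 0.78
Net north component: -6.92 km.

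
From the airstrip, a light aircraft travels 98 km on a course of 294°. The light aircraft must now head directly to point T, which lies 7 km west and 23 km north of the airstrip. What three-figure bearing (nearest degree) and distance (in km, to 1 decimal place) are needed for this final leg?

Leg 1 (294°, 98 km): east 98 sin 294° = -89.53, north 98 cos 294° = 39.86
Current position: (-89.53, 39.86). Target: (-7, 23). Remaining: Δeast = 82.53, Δnorth = -16.86.
Bearing = atan2(82.53, -16.86) mod 360° = 101.55°; distance = √((82.53)² + (-16.86)²) = 84.232 km.

102°, 84.2 km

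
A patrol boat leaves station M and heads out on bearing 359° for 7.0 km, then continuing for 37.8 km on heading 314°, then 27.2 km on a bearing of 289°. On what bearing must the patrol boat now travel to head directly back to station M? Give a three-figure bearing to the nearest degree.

128°

Leg 1 (359°, 7.0 km): east 7.0 sin 359° = -0.12, north 7.0 cos 359° = 7.00
Leg 2 (314°, 37.8 km): east 37.8 sin 314° = -27.19, north 37.8 cos 314° = 26.26
Leg 3 (289°, 27.2 km): east 27.2 sin 289° = -25.72, north 27.2 cos 289° = 8.86
Net displacement: -53.03 east, 42.11 north. Direction back to start is (53.03, -42.11): bearing = atan2(53.03, -42.11) mod 360° = 128.45° ≈ 128°.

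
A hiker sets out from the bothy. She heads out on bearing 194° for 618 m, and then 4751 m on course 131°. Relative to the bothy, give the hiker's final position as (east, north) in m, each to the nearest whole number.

Leg 1 (194°, 618 m): east 618 sin 194° = -149.51, north 618 cos 194° = -599.64
Leg 2 (131°, 4751 m): east 4751 sin 131° = 3585.63, north 4751 cos 131° = -3116.94
Summing: 3436.12 m east, -3716.58 m north → (3436, -3717).

(3436, -3717)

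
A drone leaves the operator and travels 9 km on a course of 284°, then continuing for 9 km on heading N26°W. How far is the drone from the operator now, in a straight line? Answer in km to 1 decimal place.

Leg 1 (284°, 9 km): east 9 sin 284° = -8.73, north 9 cos 284° = 2.18
Leg 2 (N26°W, 9 km): east 9 sin 334° = -3.95, north 9 cos 334° = 8.09
Net: -12.68 east, 10.27 north. Distance = √((-12.68)² + (10.27)²) = 16.314 km.

16.3 km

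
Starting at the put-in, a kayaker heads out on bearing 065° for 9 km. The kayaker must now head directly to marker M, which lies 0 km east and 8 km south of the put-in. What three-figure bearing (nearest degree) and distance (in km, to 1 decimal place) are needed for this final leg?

215°, 14.3 km

Leg 1 (065°, 9 km): east 9 sin 65° = 8.16, north 9 cos 65° = 3.80
Current position: (8.16, 3.80). Target: (0, -8). Remaining: Δeast = -8.16, Δnorth = -11.80.
Bearing = atan2(-8.16, -11.80) mod 360° = 214.65°; distance = √((-8.16)² + (-11.80)²) = 14.348 km.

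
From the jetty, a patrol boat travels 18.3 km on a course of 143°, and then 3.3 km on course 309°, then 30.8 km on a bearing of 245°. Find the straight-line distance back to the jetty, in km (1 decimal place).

32.1 km

Leg 1 (143°, 18.3 km): east 18.3 sin 143° = 11.01, north 18.3 cos 143° = -14.62
Leg 2 (309°, 3.3 km): east 3.3 sin 309° = -2.56, north 3.3 cos 309° = 2.08
Leg 3 (245°, 30.8 km): east 30.8 sin 245° = -27.91, north 30.8 cos 245° = -13.02
Net: -19.47 east, -25.55 north. Distance = √((-19.47)² + (-25.55)²) = 32.124 km.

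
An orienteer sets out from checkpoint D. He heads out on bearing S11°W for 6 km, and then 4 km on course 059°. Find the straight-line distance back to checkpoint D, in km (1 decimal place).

Leg 1 (S11°W, 6 km): east 6 sin 191° = -1.14, north 6 cos 191° = -5.89
Leg 2 (059°, 4 km): east 4 sin 59° = 3.43, north 4 cos 59° = 2.06
Net: 2.28 east, -3.83 north. Distance = √((2.28)² + (-3.83)²) = 4.459 km.

4.5 km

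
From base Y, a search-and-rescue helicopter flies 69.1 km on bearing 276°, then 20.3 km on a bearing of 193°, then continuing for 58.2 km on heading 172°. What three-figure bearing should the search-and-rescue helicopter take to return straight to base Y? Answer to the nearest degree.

043°

Leg 1 (276°, 69.1 km): east 69.1 sin 276° = -68.72, north 69.1 cos 276° = 7.22
Leg 2 (193°, 20.3 km): east 20.3 sin 193° = -4.57, north 20.3 cos 193° = -19.78
Leg 3 (172°, 58.2 km): east 58.2 sin 172° = 8.10, north 58.2 cos 172° = -57.63
Net displacement: -65.19 east, -70.19 north. Direction back to start is (65.19, 70.19): bearing = atan2(65.19, 70.19) mod 360° = 42.88° ≈ 043°.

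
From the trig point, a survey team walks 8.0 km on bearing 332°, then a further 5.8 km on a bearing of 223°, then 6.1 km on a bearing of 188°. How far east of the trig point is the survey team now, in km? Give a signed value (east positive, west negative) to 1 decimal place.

Leg 1 (332°, 8.0 km): east 8.0 sin 332° = -3.76, north 8.0 cos 332° = 7.06
Leg 2 (223°, 5.8 km): east 5.8 sin 223° = -3.96, north 5.8 cos 223° = -4.24
Leg 3 (188°, 6.1 km): east 6.1 sin 188° = -0.85, north 6.1 cos 188° = -6.04
Net east component: -8.56 km.

-8.6 km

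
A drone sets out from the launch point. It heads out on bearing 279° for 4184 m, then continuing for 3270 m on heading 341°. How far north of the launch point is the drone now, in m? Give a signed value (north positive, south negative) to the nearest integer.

Leg 1 (279°, 4184 m): east 4184 sin 279° = -4132.49, north 4184 cos 279° = 654.52
Leg 2 (341°, 3270 m): east 3270 sin 341° = -1064.61, north 3270 cos 341° = 3091.85
Net north component: 3746.37 m.

3746 m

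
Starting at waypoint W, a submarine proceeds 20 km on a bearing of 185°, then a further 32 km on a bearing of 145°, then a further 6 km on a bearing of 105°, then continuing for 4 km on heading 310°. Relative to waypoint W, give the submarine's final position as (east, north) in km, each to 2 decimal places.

(19.34, -45.12)

Leg 1 (185°, 20 km): east 20 sin 185° = -1.74, north 20 cos 185° = -19.92
Leg 2 (145°, 32 km): east 32 sin 145° = 18.35, north 32 cos 145° = -26.21
Leg 3 (105°, 6 km): east 6 sin 105° = 5.80, north 6 cos 105° = -1.55
Leg 4 (310°, 4 km): east 4 sin 310° = -3.06, north 4 cos 310° = 2.57
Summing: 19.34 km east, -45.12 km north → (19.34, -45.12).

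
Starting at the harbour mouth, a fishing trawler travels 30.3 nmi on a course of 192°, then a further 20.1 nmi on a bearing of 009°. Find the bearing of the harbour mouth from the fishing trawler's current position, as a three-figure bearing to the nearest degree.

Leg 1 (192°, 30.3 nmi): east 30.3 sin 192° = -6.30, north 30.3 cos 192° = -29.64
Leg 2 (009°, 20.1 nmi): east 20.1 sin 9° = 3.14, north 20.1 cos 9° = 19.85
Net displacement: -3.16 east, -9.79 north. Direction back to start is (3.16, 9.79): bearing = atan2(3.16, 9.79) mod 360° = 17.87° ≈ 018°.

018°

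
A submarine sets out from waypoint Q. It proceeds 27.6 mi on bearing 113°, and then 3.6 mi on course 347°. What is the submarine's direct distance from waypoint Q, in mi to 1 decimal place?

Leg 1 (113°, 27.6 mi): east 27.6 sin 113° = 25.41, north 27.6 cos 113° = -10.78
Leg 2 (347°, 3.6 mi): east 3.6 sin 347° = -0.81, north 3.6 cos 347° = 3.51
Net: 24.60 east, -7.28 north. Distance = √((24.60)² + (-7.28)²) = 25.650 mi.

25.6 mi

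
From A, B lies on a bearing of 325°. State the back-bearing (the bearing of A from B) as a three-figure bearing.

Back-bearing = 325° − 180° = 145°.

145°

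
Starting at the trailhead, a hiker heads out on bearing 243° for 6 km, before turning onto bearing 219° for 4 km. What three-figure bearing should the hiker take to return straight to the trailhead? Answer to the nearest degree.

Leg 1 (243°, 6 km): east 6 sin 243° = -5.35, north 6 cos 243° = -2.72
Leg 2 (219°, 4 km): east 4 sin 219° = -2.52, north 4 cos 219° = -3.11
Net displacement: -7.86 east, -5.83 north. Direction back to start is (7.86, 5.83): bearing = atan2(7.86, 5.83) mod 360° = 53.43° ≈ 053°.

053°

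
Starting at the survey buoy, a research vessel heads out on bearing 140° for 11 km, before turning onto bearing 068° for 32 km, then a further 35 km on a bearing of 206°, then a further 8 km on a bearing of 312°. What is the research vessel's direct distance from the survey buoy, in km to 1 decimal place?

27.3 km

Leg 1 (140°, 11 km): east 11 sin 140° = 7.07, north 11 cos 140° = -8.43
Leg 2 (068°, 32 km): east 32 sin 68° = 29.67, north 32 cos 68° = 11.99
Leg 3 (206°, 35 km): east 35 sin 206° = -15.34, north 35 cos 206° = -31.46
Leg 4 (312°, 8 km): east 8 sin 312° = -5.95, north 8 cos 312° = 5.35
Net: 15.45 east, -22.54 north. Distance = √((15.45)² + (-22.54)²) = 27.331 km.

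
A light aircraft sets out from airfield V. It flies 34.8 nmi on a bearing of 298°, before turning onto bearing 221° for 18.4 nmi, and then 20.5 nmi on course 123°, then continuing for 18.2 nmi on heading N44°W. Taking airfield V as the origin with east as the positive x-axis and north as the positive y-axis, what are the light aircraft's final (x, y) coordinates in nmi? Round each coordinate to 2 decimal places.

(-38.25, 4.38)

Leg 1 (298°, 34.8 nmi): east 34.8 sin 298° = -30.73, north 34.8 cos 298° = 16.34
Leg 2 (221°, 18.4 nmi): east 18.4 sin 221° = -12.07, north 18.4 cos 221° = -13.89
Leg 3 (123°, 20.5 nmi): east 20.5 sin 123° = 17.19, north 20.5 cos 123° = -11.17
Leg 4 (N44°W, 18.2 nmi): east 18.2 sin 316° = -12.64, north 18.2 cos 316° = 13.09
Summing: -38.25 nmi east, 4.38 nmi north → (-38.25, 4.38).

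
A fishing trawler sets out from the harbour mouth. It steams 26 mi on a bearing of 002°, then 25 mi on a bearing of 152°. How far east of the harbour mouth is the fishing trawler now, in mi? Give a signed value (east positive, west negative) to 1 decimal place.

12.6 mi

Leg 1 (002°, 26 mi): east 26 sin 2° = 0.91, north 26 cos 2° = 25.98
Leg 2 (152°, 25 mi): east 25 sin 152° = 11.74, north 25 cos 152° = -22.07
Net east component: 12.64 mi.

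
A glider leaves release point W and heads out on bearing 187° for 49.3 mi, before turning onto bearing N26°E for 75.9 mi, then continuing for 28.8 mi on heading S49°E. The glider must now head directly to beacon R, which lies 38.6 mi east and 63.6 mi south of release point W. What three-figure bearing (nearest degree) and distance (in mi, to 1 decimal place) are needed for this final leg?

189°, 64.8 mi

Leg 1 (187°, 49.3 mi): east 49.3 sin 187° = -6.01, north 49.3 cos 187° = -48.93
Leg 2 (N26°E, 75.9 mi): east 75.9 sin 26° = 33.27, north 75.9 cos 26° = 68.22
Leg 3 (S49°E, 28.8 mi): east 28.8 sin 131° = 21.74, north 28.8 cos 131° = -18.89
Current position: (49.00, 0.39). Target: (38.6, -63.6). Remaining: Δeast = -10.40, Δnorth = -63.99.
Bearing = atan2(-10.40, -63.99) mod 360° = 189.23°; distance = √((-10.40)² + (-63.99)²) = 64.831 mi.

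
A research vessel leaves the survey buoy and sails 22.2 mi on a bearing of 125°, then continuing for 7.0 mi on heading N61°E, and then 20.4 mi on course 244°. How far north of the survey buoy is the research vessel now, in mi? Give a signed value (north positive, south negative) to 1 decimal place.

-18.3 mi

Leg 1 (125°, 22.2 mi): east 22.2 sin 125° = 18.19, north 22.2 cos 125° = -12.73
Leg 2 (N61°E, 7.0 mi): east 7.0 sin 61° = 6.12, north 7.0 cos 61° = 3.39
Leg 3 (244°, 20.4 mi): east 20.4 sin 244° = -18.34, north 20.4 cos 244° = -8.94
Net north component: -18.28 mi.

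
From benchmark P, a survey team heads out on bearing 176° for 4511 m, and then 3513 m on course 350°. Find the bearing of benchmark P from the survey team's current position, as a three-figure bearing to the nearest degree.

016°

Leg 1 (176°, 4511 m): east 4511 sin 176° = 314.67, north 4511 cos 176° = -4500.01
Leg 2 (350°, 3513 m): east 3513 sin 350° = -610.03, north 3513 cos 350° = 3459.63
Net displacement: -295.35 east, -1040.38 north. Direction back to start is (295.35, 1040.38): bearing = atan2(295.35, 1040.38) mod 360° = 15.85° ≈ 016°.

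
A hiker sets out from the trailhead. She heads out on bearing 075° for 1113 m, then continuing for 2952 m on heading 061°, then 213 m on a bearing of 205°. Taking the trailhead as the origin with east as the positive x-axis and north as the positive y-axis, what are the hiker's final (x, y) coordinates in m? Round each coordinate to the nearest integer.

Leg 1 (075°, 1113 m): east 1113 sin 75° = 1075.08, north 1113 cos 75° = 288.07
Leg 2 (061°, 2952 m): east 2952 sin 61° = 2581.88, north 2952 cos 61° = 1431.16
Leg 3 (205°, 213 m): east 213 sin 205° = -90.02, north 213 cos 205° = -193.04
Summing: 3566.94 m east, 1526.18 m north → (3567, 1526).

(3567, 1526)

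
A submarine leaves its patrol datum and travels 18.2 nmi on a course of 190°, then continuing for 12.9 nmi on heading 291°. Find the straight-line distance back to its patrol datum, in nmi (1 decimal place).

Leg 1 (190°, 18.2 nmi): east 18.2 sin 190° = -3.16, north 18.2 cos 190° = -17.92
Leg 2 (291°, 12.9 nmi): east 12.9 sin 291° = -12.04, north 12.9 cos 291° = 4.62
Net: -15.20 east, -13.30 north. Distance = √((-15.20)² + (-13.30)²) = 20.200 nmi.

20.2 nmi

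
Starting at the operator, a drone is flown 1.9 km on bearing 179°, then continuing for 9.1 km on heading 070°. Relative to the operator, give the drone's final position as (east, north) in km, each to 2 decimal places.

Leg 1 (179°, 1.9 km): east 1.9 sin 179° = 0.03, north 1.9 cos 179° = -1.90
Leg 2 (070°, 9.1 km): east 9.1 sin 70° = 8.55, north 9.1 cos 70° = 3.11
Summing: 8.58 km east, 1.21 km north → (8.58, 1.21).

(8.58, 1.21)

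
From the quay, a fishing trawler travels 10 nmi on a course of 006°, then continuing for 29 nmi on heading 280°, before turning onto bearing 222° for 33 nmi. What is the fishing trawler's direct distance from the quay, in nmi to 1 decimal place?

50.5 nmi

Leg 1 (006°, 10 nmi): east 10 sin 6° = 1.05, north 10 cos 6° = 9.95
Leg 2 (280°, 29 nmi): east 29 sin 280° = -28.56, north 29 cos 280° = 5.04
Leg 3 (222°, 33 nmi): east 33 sin 222° = -22.08, north 33 cos 222° = -24.52
Net: -49.60 east, -9.54 north. Distance = √((-49.60)² + (-9.54)²) = 50.505 nmi.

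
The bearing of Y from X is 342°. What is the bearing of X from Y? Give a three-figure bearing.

Back-bearing = 342° − 180° = 162°.

162°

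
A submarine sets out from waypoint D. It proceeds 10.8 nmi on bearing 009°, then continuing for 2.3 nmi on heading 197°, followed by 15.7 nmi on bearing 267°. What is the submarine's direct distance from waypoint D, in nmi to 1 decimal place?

Leg 1 (009°, 10.8 nmi): east 10.8 sin 9° = 1.69, north 10.8 cos 9° = 10.67
Leg 2 (197°, 2.3 nmi): east 2.3 sin 197° = -0.67, north 2.3 cos 197° = -2.20
Leg 3 (267°, 15.7 nmi): east 15.7 sin 267° = -15.68, north 15.7 cos 267° = -0.82
Net: -14.66 east, 7.65 north. Distance = √((-14.66)² + (7.65)²) = 16.535 nmi.

16.5 nmi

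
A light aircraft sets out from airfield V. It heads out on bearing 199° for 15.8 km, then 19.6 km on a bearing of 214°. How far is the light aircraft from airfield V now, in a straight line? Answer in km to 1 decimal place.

Leg 1 (199°, 15.8 km): east 15.8 sin 199° = -5.14, north 15.8 cos 199° = -14.94
Leg 2 (214°, 19.6 km): east 19.6 sin 214° = -10.96, north 19.6 cos 214° = -16.25
Net: -16.10 east, -31.19 north. Distance = √((-16.10)² + (-31.19)²) = 35.101 km.

35.1 km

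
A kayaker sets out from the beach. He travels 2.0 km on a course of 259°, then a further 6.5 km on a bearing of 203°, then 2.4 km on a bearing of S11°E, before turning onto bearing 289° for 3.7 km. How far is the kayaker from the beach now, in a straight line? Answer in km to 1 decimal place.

Leg 1 (259°, 2.0 km): east 2.0 sin 259° = -1.96, north 2.0 cos 259° = -0.38
Leg 2 (203°, 6.5 km): east 6.5 sin 203° = -2.54, north 6.5 cos 203° = -5.98
Leg 3 (S11°E, 2.4 km): east 2.4 sin 169° = 0.46, north 2.4 cos 169° = -2.36
Leg 4 (289°, 3.7 km): east 3.7 sin 289° = -3.50, north 3.7 cos 289° = 1.20
Net: -7.54 east, -7.52 north. Distance = √((-7.54)² + (-7.52)²) = 10.649 km.

10.6 km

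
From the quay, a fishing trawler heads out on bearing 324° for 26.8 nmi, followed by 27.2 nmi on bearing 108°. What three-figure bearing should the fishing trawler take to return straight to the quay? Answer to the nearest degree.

217°

Leg 1 (324°, 26.8 nmi): east 26.8 sin 324° = -15.75, north 26.8 cos 324° = 21.68
Leg 2 (108°, 27.2 nmi): east 27.2 sin 108° = 25.87, north 27.2 cos 108° = -8.41
Net displacement: 10.12 east, 13.28 north. Direction back to start is (-10.12, -13.28): bearing = atan2(-10.12, -13.28) mod 360° = 217.31° ≈ 217°.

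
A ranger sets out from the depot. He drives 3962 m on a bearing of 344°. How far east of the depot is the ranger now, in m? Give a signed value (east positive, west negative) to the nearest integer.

Leg 1 (344°, 3962 m): east 3962 sin 344° = -1092.08, north 3962 cos 344° = 3808.52
Net east component: -1092.08 m.

-1092 m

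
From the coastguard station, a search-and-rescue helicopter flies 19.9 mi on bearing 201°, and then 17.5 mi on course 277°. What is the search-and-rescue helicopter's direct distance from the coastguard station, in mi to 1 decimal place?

Leg 1 (201°, 19.9 mi): east 19.9 sin 201° = -7.13, north 19.9 cos 201° = -18.58
Leg 2 (277°, 17.5 mi): east 17.5 sin 277° = -17.37, north 17.5 cos 277° = 2.13
Net: -24.50 east, -16.45 north. Distance = √((-24.50)² + (-16.45)²) = 29.509 mi.

29.5 mi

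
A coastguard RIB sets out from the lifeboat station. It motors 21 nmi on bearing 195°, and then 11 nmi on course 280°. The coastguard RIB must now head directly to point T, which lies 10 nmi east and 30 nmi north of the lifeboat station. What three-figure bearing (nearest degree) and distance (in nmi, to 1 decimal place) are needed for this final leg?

Leg 1 (195°, 21 nmi): east 21 sin 195° = -5.44, north 21 cos 195° = -20.28
Leg 2 (280°, 11 nmi): east 11 sin 280° = -10.83, north 11 cos 280° = 1.91
Current position: (-16.27, -18.37). Target: (10, 30). Remaining: Δeast = 26.27, Δnorth = 48.37.
Bearing = atan2(26.27, 48.37) mod 360° = 28.50°; distance = √((26.27)² + (48.37)²) = 55.046 nmi.

029°, 55.0 nmi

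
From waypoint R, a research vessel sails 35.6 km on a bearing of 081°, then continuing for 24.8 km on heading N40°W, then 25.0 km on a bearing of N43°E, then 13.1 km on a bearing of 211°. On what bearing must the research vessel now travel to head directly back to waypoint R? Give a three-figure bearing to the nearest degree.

Leg 1 (081°, 35.6 km): east 35.6 sin 81° = 35.16, north 35.6 cos 81° = 5.57
Leg 2 (N40°W, 24.8 km): east 24.8 sin 320° = -15.94, north 24.8 cos 320° = 19.00
Leg 3 (N43°E, 25.0 km): east 25.0 sin 43° = 17.05, north 25.0 cos 43° = 18.28
Leg 4 (211°, 13.1 km): east 13.1 sin 211° = -6.75, north 13.1 cos 211° = -11.23
Net displacement: 29.52 east, 31.62 north. Direction back to start is (-29.52, -31.62): bearing = atan2(-29.52, -31.62) mod 360° = 223.03° ≈ 223°.

223°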